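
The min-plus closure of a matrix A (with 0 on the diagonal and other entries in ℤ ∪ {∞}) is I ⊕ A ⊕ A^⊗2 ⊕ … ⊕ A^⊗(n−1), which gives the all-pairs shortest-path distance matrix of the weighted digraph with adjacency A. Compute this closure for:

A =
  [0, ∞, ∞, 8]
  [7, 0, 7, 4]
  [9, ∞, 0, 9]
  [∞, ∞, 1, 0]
Closure =
  [0, ∞, 9, 8]
  [7, 0, 5, 4]
  [9, ∞, 0, 9]
  [10, ∞, 1, 0]

This is the Floyd-Warshall all-pairs shortest-path computation. For each intermediate vertex k = 0, 1, …, 3, update dist[i][j] ← min(dist[i][j], dist[i][k] + dist[k][j]). The final matrix gives, for each (i, j), the minimum total weight of any directed path from i to j (possibly empty when i = j).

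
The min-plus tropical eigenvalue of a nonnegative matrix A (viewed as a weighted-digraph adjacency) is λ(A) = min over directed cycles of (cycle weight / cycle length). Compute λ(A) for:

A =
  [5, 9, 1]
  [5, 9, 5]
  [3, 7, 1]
λ(A) = 1

Enumerate directed cycles and compute their means (weight / length). Sample:
  cycle 0 → 0: weight = 5, length = 1, mean = 5/1 ≈ 5.000
  cycle 1 → 1: weight = 9, length = 1, mean = 9/1 ≈ 9.000
  cycle 2 → 2: weight = 1, length = 1, mean = 1/1 ≈ 1.000
  cycle 0 → 1 → 0: weight = 14, length = 2, mean = 14/2 ≈ 7.000
  cycle 0 → 2 → 0: weight = 4, length = 2, mean = 4/2 ≈ 2.000
  cycle 1 → 0 → 1: weight = 14, length = 2, mean = 14/2 ≈ 7.000
Minimum mean = 1.000, attained e.g. along the cycle 2 → 2 with weight 1 and length 1. So λ(A) = 1/1 = 1.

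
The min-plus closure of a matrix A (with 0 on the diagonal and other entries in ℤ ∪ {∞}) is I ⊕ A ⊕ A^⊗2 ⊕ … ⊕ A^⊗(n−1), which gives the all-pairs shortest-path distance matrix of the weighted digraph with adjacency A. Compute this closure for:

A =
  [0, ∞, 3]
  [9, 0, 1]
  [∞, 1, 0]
Closure =
  [0, 4, 3]
  [9, 0, 1]
  [10, 1, 0]

This is the Floyd-Warshall all-pairs shortest-path computation. For each intermediate vertex k = 0, 1, …, 2, update dist[i][j] ← min(dist[i][j], dist[i][k] + dist[k][j]). The final matrix gives, for each (i, j), the minimum total weight of any directed path from i to j (possibly empty when i = j).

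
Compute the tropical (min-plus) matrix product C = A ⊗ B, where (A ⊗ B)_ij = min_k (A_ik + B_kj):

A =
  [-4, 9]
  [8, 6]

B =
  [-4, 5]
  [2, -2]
A ⊗ B =
  [-8, 1]
  [4, 4]

Apply the min-plus product entry-by-entry:
  C[0][0] = min over k of (A[0][0] + B[0][0] = -4 + -4 = -8, A[0][1] + B[1][0] = 9 + 2 = 11) = -8 (attained at k = 0)
  C[0][1] = min over k of (A[0][0] + B[0][1] = -4 + 5 = 1, A[0][1] + B[1][1] = 9 + -2 = 7) = 1 (attained at k = 0)
  C[1][0] = min over k of (A[1][0] + B[0][0] = 8 + -4 = 4, A[1][1] + B[1][0] = 6 + 2 = 8) = 4 (attained at k = 0)
  C[1][1] = min over k of (A[1][0] + B[0][1] = 8 + 5 = 13, A[1][1] + B[1][1] = 6 + -2 = 4) = 4 (attained at k = 1)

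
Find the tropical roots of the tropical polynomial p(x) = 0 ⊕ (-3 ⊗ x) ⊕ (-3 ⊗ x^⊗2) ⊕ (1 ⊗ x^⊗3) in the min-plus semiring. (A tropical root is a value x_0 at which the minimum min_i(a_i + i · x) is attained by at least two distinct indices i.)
Roots: {-4, 0, 3}

Each tropical root is a break point of the lower envelope of the lines y = a_i + i · x (there are 4 lines, with slopes 0, 1, ..., 3). Only the lines that attain the minimum somewhere contribute to roots; other lines are dominated. Here the surviving (envelope) indices are i = 3, i = 2, i = 1, i = 0.
Intersections between consecutive envelope lines give the roots: for adjacent envelope indices i < j the intersection is x = (a_i − a_j) / (j − i). Reading off the sorted break points: {-4, 0, 3}.
Verification: at each break x_0, at least two indices attain the minimum of min_i(a_i + i · x_0).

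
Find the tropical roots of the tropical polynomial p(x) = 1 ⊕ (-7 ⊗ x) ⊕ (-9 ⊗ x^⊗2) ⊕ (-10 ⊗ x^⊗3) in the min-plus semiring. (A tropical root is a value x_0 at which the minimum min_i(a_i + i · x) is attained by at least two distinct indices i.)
Roots: {1, 2, 8}

Each tropical root is a break point of the lower envelope of the lines y = a_i + i · x (there are 4 lines, with slopes 0, 1, ..., 3). Only the lines that attain the minimum somewhere contribute to roots; other lines are dominated. Here the surviving (envelope) indices are i = 3, i = 2, i = 1, i = 0.
Intersections between consecutive envelope lines give the roots: for adjacent envelope indices i < j the intersection is x = (a_i − a_j) / (j − i). Reading off the sorted break points: {1, 2, 8}.
Verification: at each break x_0, at least two indices attain the minimum of min_i(a_i + i · x_0).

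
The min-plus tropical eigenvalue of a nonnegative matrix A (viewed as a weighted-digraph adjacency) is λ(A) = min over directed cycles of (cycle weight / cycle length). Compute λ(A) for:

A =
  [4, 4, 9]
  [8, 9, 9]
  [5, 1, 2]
λ(A) = 2

Enumerate directed cycles and compute their means (weight / length). Sample:
  cycle 0 → 0: weight = 4, length = 1, mean = 4/1 ≈ 4.000
  cycle 1 → 1: weight = 9, length = 1, mean = 9/1 ≈ 9.000
  cycle 2 → 2: weight = 2, length = 1, mean = 2/1 ≈ 2.000
  cycle 0 → 1 → 0: weight = 12, length = 2, mean = 12/2 ≈ 6.000
  cycle 0 → 2 → 0: weight = 14, length = 2, mean = 14/2 ≈ 7.000
  cycle 1 → 0 → 1: weight = 12, length = 2, mean = 12/2 ≈ 6.000
Minimum mean = 2.000, attained e.g. along the cycle 2 → 2 with weight 2 and length 1. So λ(A) = 2/1 = 2.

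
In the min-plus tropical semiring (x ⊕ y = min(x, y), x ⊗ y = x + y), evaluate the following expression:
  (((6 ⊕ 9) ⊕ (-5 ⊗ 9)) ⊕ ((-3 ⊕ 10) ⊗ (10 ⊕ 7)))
(((6 ⊕ 9) ⊕ (-5 ⊗ 9)) ⊕ ((-3 ⊕ 10) ⊗ (10 ⊕ 7))) = 4

Expand innermost to outermost. Recall ⊕ takes the minimum of its arguments and ⊗ takes their sum. Working out the expression (((6 ⊕ 9) ⊕ (-5 ⊗ 9)) ⊕ ((-3 ⊕ 10) ⊗ (10 ⊕ 7))) gives 4.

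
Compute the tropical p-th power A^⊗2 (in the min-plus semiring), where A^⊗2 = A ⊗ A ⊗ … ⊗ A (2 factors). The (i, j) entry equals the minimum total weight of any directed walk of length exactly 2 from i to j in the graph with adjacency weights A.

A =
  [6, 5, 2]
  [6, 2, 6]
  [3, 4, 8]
A^⊗2 =
  [5, 6, 8]
  [8, 4, 8]
  [9, 6, 5]

Each entry (A^⊗2)_ij equals the minimum over all length-2 walks i = v_0 → v_1 → … → v_2 = j of Σ_t A[v_t][v_{t+1}]. For example, for (i, j) = (0, 2) we minimise over 3 possible intermediate vertex sequences; the minimum is 8, attained along the walk 0 → 0 → 2.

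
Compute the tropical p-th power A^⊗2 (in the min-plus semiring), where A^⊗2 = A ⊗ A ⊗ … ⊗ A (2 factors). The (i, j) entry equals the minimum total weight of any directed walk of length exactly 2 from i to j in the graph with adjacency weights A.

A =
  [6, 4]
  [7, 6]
A^⊗2 =
  [11, 10]
  [13, 11]

Each entry (A^⊗2)_ij equals the minimum over all length-2 walks i = v_0 → v_1 → … → v_2 = j of Σ_t A[v_t][v_{t+1}]. For example, for (i, j) = (0, 1) we minimise over 2 possible intermediate vertex sequences; the minimum is 10, attained along the walk 0 → 0 → 1.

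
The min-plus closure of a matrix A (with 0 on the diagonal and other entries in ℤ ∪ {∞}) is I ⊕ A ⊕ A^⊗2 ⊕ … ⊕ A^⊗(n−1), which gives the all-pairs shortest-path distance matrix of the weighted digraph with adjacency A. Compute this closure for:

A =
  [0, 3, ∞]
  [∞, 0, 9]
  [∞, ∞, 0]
Closure =
  [0, 3, 12]
  [∞, 0, 9]
  [∞, ∞, 0]

This is the Floyd-Warshall all-pairs shortest-path computation. For each intermediate vertex k = 0, 1, …, 2, update dist[i][j] ← min(dist[i][j], dist[i][k] + dist[k][j]). The final matrix gives, for each (i, j), the minimum total weight of any directed path from i to j (possibly empty when i = j).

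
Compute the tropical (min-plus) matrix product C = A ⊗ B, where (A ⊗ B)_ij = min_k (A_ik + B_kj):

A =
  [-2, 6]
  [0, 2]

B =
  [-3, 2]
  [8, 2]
A ⊗ B =
  [-5, 0]
  [-3, 2]

Apply the min-plus product entry-by-entry:
  C[0][0] = min over k of (A[0][0] + B[0][0] = -2 + -3 = -5, A[0][1] + B[1][0] = 6 + 8 = 14) = -5 (attained at k = 0)
  C[0][1] = min over k of (A[0][0] + B[0][1] = -2 + 2 = 0, A[0][1] + B[1][1] = 6 + 2 = 8) = 0 (attained at k = 0)
  C[1][0] = min over k of (A[1][0] + B[0][0] = 0 + -3 = -3, A[1][1] + B[1][0] = 2 + 8 = 10) = -3 (attained at k = 0)
  C[1][1] = min over k of (A[1][0] + B[0][1] = 0 + 2 = 2, A[1][1] + B[1][1] = 2 + 2 = 4) = 2 (attained at k = 0)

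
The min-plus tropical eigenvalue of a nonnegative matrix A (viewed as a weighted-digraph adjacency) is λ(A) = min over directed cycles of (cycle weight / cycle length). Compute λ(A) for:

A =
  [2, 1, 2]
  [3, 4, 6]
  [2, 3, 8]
λ(A) = 2

Enumerate directed cycles and compute their means (weight / length). Sample:
  cycle 0 → 0: weight = 2, length = 1, mean = 2/1 ≈ 2.000
  cycle 1 → 1: weight = 4, length = 1, mean = 4/1 ≈ 4.000
  cycle 2 → 2: weight = 8, length = 1, mean = 8/1 ≈ 8.000
  cycle 0 → 1 → 0: weight = 4, length = 2, mean = 4/2 ≈ 2.000
  cycle 0 → 2 → 0: weight = 4, length = 2, mean = 4/2 ≈ 2.000
  cycle 1 → 0 → 1: weight = 4, length = 2, mean = 4/2 ≈ 2.000
Minimum mean = 2.000, attained e.g. along the cycle 0 → 0 with weight 2 and length 1. So λ(A) = 2/1 = 2.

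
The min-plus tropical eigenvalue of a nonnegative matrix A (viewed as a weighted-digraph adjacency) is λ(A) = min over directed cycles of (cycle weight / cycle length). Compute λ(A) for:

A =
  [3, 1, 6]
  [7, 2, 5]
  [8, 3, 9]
λ(A) = 2

Enumerate directed cycles and compute their means (weight / length). Sample:
  cycle 0 → 0: weight = 3, length = 1, mean = 3/1 ≈ 3.000
  cycle 1 → 1: weight = 2, length = 1, mean = 2/1 ≈ 2.000
  cycle 2 → 2: weight = 9, length = 1, mean = 9/1 ≈ 9.000
  cycle 0 → 1 → 0: weight = 8, length = 2, mean = 8/2 ≈ 4.000
  cycle 0 → 2 → 0: weight = 14, length = 2, mean = 14/2 ≈ 7.000
  cycle 1 → 0 → 1: weight = 8, length = 2, mean = 8/2 ≈ 4.000
Minimum mean = 2.000, attained e.g. along the cycle 1 → 1 with weight 2 and length 1. So λ(A) = 2/1 = 2.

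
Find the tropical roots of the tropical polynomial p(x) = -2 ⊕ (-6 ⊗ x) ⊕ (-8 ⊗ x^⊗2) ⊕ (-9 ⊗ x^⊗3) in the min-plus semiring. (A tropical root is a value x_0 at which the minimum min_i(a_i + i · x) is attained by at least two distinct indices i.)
Roots: {1, 2, 4}

Each tropical root is a break point of the lower envelope of the lines y = a_i + i · x (there are 4 lines, with slopes 0, 1, ..., 3). Only the lines that attain the minimum somewhere contribute to roots; other lines are dominated. Here the surviving (envelope) indices are i = 3, i = 2, i = 1, i = 0.
Intersections between consecutive envelope lines give the roots: for adjacent envelope indices i < j the intersection is x = (a_i − a_j) / (j − i). Reading off the sorted break points: {1, 2, 4}.
Verification: at each break x_0, at least two indices attain the minimum of min_i(a_i + i · x_0).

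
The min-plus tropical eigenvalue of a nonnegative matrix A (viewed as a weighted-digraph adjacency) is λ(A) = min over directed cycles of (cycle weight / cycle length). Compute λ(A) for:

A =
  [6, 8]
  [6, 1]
λ(A) = 1

Enumerate directed cycles and compute their means (weight / length). Sample:
  cycle 0 → 0: weight = 6, length = 1, mean = 6/1 ≈ 6.000
  cycle 1 → 1: weight = 1, length = 1, mean = 1/1 ≈ 1.000
  cycle 0 → 1 → 0: weight = 14, length = 2, mean = 14/2 ≈ 7.000
  cycle 1 → 0 → 1: weight = 14, length = 2, mean = 14/2 ≈ 7.000
Minimum mean = 1.000, attained e.g. along the cycle 1 → 1 with weight 1 and length 1. So λ(A) = 1/1 = 1.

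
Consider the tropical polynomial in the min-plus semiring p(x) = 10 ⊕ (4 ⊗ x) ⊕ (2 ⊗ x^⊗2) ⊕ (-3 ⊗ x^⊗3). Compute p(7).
p(7) = 10

A tropical monomial a ⊗ x^⊗i evaluates to a + i · x. Evaluating each term at x = 7:
  Term 0 contributes 10 + 0 · 7 = 10
  Term 1 contributes 4 + 1 · 7 = 11
  Term 2 contributes 2 + 2 · 7 = 16
  Term 3 contributes -3 + 3 · 7 = 18
p(7) = ⊕ of these = min[10, 11, 16, 18] = 10.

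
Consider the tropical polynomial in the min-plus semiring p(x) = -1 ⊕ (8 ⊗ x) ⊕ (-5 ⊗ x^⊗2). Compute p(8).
p(8) = -1

A tropical monomial a ⊗ x^⊗i evaluates to a + i · x. Evaluating each term at x = 8:
  Term 0 contributes -1 + 0 · 8 = -1
  Term 1 contributes 8 + 1 · 8 = 16
  Term 2 contributes -5 + 2 · 8 = 11
p(8) = ⊕ of these = min[-1, 16, 11] = -1.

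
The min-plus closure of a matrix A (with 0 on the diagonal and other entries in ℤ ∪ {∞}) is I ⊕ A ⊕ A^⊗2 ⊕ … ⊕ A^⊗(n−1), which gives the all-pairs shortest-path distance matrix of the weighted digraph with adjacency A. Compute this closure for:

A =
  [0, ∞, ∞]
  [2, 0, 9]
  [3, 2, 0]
Closure =
  [0, ∞, ∞]
  [2, 0, 9]
  [3, 2, 0]

This is the Floyd-Warshall all-pairs shortest-path computation. For each intermediate vertex k = 0, 1, …, 2, update dist[i][j] ← min(dist[i][j], dist[i][k] + dist[k][j]). The final matrix gives, for each (i, j), the minimum total weight of any directed path from i to j (possibly empty when i = j).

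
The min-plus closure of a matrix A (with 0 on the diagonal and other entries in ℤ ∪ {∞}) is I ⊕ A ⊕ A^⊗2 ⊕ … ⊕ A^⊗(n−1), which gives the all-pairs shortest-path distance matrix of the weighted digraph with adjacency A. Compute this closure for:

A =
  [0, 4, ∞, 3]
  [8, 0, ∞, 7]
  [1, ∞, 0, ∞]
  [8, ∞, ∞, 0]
Closure =
  [0, 4, ∞, 3]
  [8, 0, ∞, 7]
  [1, 5, 0, 4]
  [8, 12, ∞, 0]

This is the Floyd-Warshall all-pairs shortest-path computation. For each intermediate vertex k = 0, 1, …, 3, update dist[i][j] ← min(dist[i][j], dist[i][k] + dist[k][j]). The final matrix gives, for each (i, j), the minimum total weight of any directed path from i to j (possibly empty when i = j).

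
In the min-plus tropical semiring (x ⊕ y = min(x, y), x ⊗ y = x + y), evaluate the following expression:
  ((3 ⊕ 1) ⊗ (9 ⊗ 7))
((3 ⊕ 1) ⊗ (9 ⊗ 7)) = 17

Expand innermost to outermost. Recall ⊕ takes the minimum of its arguments and ⊗ takes their sum. Working out the expression ((3 ⊕ 1) ⊗ (9 ⊗ 7)) gives 17.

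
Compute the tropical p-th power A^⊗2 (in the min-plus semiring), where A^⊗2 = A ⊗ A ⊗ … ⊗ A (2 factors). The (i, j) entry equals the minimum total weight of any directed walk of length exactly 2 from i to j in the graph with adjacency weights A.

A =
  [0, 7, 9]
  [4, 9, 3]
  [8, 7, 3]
A^⊗2 =
  [0, 7, 9]
  [4, 10, 6]
  [8, 10, 6]

Each entry (A^⊗2)_ij equals the minimum over all length-2 walks i = v_0 → v_1 → … → v_2 = j of Σ_t A[v_t][v_{t+1}]. For example, for (i, j) = (0, 2) we minimise over 3 possible intermediate vertex sequences; the minimum is 9, attained along the walk 0 → 0 → 2.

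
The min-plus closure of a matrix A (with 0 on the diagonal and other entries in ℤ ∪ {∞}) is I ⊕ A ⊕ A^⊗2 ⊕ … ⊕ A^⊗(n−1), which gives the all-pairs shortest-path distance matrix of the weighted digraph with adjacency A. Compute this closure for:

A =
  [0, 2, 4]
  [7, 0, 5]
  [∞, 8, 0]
Closure =
  [0, 2, 4]
  [7, 0, 5]
  [15, 8, 0]

This is the Floyd-Warshall all-pairs shortest-path computation. For each intermediate vertex k = 0, 1, …, 2, update dist[i][j] ← min(dist[i][j], dist[i][k] + dist[k][j]). The final matrix gives, for each (i, j), the minimum total weight of any directed path from i to j (possibly empty when i = j).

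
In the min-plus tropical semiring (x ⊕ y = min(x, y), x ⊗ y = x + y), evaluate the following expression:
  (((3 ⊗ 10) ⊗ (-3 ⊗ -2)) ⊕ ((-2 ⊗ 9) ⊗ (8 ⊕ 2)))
(((3 ⊗ 10) ⊗ (-3 ⊗ -2)) ⊕ ((-2 ⊗ 9) ⊗ (8 ⊕ 2))) = 8

Expand innermost to outermost. Recall ⊕ takes the minimum of its arguments and ⊗ takes their sum. Working out the expression (((3 ⊗ 10) ⊗ (-3 ⊗ -2)) ⊕ ((-2 ⊗ 9) ⊗ (8 ⊕ 2))) gives 8.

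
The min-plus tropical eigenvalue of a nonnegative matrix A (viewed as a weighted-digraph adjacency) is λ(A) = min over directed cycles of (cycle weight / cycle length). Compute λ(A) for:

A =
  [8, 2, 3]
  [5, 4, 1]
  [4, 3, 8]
λ(A) = 2

Enumerate directed cycles and compute their means (weight / length). Sample:
  cycle 0 → 0: weight = 8, length = 1, mean = 8/1 ≈ 8.000
  cycle 1 → 1: weight = 4, length = 1, mean = 4/1 ≈ 4.000
  cycle 2 → 2: weight = 8, length = 1, mean = 8/1 ≈ 8.000
  cycle 0 → 1 → 0: weight = 7, length = 2, mean = 7/2 ≈ 3.500
  cycle 0 → 2 → 0: weight = 7, length = 2, mean = 7/2 ≈ 3.500
  cycle 1 → 0 → 1: weight = 7, length = 2, mean = 7/2 ≈ 3.500
Minimum mean = 2.000, attained e.g. along the cycle 1 → 2 → 1 with weight 4 and length 2. So λ(A) = 4/2 = 2.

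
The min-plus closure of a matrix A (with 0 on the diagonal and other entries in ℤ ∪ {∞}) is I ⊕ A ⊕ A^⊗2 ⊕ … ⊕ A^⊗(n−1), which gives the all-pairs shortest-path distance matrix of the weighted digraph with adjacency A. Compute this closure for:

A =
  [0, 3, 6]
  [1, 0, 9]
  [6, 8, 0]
Closure =
  [0, 3, 6]
  [1, 0, 7]
  [6, 8, 0]

This is the Floyd-Warshall all-pairs shortest-path computation. For each intermediate vertex k = 0, 1, …, 2, update dist[i][j] ← min(dist[i][j], dist[i][k] + dist[k][j]). The final matrix gives, for each (i, j), the minimum total weight of any directed path from i to j (possibly empty when i = j).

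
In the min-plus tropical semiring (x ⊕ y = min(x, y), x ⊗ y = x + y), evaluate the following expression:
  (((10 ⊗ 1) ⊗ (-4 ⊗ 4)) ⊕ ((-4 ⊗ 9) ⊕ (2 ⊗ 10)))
(((10 ⊗ 1) ⊗ (-4 ⊗ 4)) ⊕ ((-4 ⊗ 9) ⊕ (2 ⊗ 10))) = 5

Expand innermost to outermost. Recall ⊕ takes the minimum of its arguments and ⊗ takes their sum. Working out the expression (((10 ⊗ 1) ⊗ (-4 ⊗ 4)) ⊕ ((-4 ⊗ 9) ⊕ (2 ⊗ 10))) gives 5.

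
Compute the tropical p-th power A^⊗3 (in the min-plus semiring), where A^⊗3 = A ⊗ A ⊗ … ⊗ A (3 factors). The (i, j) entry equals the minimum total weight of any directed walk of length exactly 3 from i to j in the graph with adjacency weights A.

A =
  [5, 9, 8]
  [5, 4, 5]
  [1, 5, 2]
A^⊗3 =
  [11, 15, 12]
  [8, 12, 9]
  [5, 9, 6]

Each entry (A^⊗3)_ij equals the minimum over all length-3 walks i = v_0 → v_1 → … → v_3 = j of Σ_t A[v_t][v_{t+1}]. For example, for (i, j) = (0, 2) we minimise over 9 possible intermediate vertex sequences; the minimum is 12, attained along the walk 0 → 2 → 2 → 2.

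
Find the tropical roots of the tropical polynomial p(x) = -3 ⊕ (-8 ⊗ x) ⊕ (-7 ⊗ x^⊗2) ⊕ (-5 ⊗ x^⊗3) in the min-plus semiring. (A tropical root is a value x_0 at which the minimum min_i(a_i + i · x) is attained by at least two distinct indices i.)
Roots: {-2, -1, 5}

Each tropical root is a break point of the lower envelope of the lines y = a_i + i · x (there are 4 lines, with slopes 0, 1, ..., 3). Only the lines that attain the minimum somewhere contribute to roots; other lines are dominated. Here the surviving (envelope) indices are i = 3, i = 2, i = 1, i = 0.
Intersections between consecutive envelope lines give the roots: for adjacent envelope indices i < j the intersection is x = (a_i − a_j) / (j − i). Reading off the sorted break points: {-2, -1, 5}.
Verification: at each break x_0, at least two indices attain the minimum of min_i(a_i + i · x_0).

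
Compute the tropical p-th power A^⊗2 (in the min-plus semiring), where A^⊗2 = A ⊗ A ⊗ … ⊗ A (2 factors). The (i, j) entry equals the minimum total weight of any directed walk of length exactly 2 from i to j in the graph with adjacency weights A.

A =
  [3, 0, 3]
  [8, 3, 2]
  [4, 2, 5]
A^⊗2 =
  [6, 3, 2]
  [6, 4, 5]
  [7, 4, 4]

Each entry (A^⊗2)_ij equals the minimum over all length-2 walks i = v_0 → v_1 → … → v_2 = j of Σ_t A[v_t][v_{t+1}]. For example, for (i, j) = (0, 2) we minimise over 3 possible intermediate vertex sequences; the minimum is 2, attained along the walk 0 → 1 → 2.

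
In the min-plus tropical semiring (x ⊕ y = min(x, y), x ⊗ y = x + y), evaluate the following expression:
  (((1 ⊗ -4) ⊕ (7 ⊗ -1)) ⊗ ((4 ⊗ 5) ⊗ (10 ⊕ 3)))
(((1 ⊗ -4) ⊕ (7 ⊗ -1)) ⊗ ((4 ⊗ 5) ⊗ (10 ⊕ 3))) = 9

Expand innermost to outermost. Recall ⊕ takes the minimum of its arguments and ⊗ takes their sum. Working out the expression (((1 ⊗ -4) ⊕ (7 ⊗ -1)) ⊗ ((4 ⊗ 5) ⊗ (10 ⊕ 3))) gives 9.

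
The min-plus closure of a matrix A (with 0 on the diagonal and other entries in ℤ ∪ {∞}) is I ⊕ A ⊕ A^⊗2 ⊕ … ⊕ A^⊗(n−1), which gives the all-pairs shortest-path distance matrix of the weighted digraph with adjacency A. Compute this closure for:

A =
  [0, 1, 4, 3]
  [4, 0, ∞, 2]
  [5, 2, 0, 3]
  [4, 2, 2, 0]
Closure =
  [0, 1, 4, 3]
  [4, 0, 4, 2]
  [5, 2, 0, 3]
  [4, 2, 2, 0]

This is the Floyd-Warshall all-pairs shortest-path computation. For each intermediate vertex k = 0, 1, …, 3, update dist[i][j] ← min(dist[i][j], dist[i][k] + dist[k][j]). The final matrix gives, for each (i, j), the minimum total weight of any directed path from i to j (possibly empty when i = j).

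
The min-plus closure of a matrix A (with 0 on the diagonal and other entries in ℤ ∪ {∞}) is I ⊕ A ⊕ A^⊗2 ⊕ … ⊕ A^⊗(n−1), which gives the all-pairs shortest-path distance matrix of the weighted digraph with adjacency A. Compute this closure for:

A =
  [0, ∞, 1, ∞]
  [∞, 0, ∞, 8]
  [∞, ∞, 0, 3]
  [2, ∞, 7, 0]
Closure =
  [0, ∞, 1, 4]
  [10, 0, 11, 8]
  [5, ∞, 0, 3]
  [2, ∞, 3, 0]

This is the Floyd-Warshall all-pairs shortest-path computation. For each intermediate vertex k = 0, 1, …, 3, update dist[i][j] ← min(dist[i][j], dist[i][k] + dist[k][j]). The final matrix gives, for each (i, j), the minimum total weight of any directed path from i to j (possibly empty when i = j).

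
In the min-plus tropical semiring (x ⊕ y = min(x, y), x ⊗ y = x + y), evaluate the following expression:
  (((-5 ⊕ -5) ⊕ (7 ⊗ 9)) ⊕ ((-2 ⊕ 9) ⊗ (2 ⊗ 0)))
(((-5 ⊕ -5) ⊕ (7 ⊗ 9)) ⊕ ((-2 ⊕ 9) ⊗ (2 ⊗ 0))) = -5

Expand innermost to outermost. Recall ⊕ takes the minimum of its arguments and ⊗ takes their sum. Working out the expression (((-5 ⊕ -5) ⊕ (7 ⊗ 9)) ⊕ ((-2 ⊕ 9) ⊗ (2 ⊗ 0))) gives -5.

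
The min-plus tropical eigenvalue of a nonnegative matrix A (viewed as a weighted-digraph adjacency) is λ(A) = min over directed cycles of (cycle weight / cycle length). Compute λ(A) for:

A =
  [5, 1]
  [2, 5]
λ(A) = 3/2

Enumerate directed cycles and compute their means (weight / length). Sample:
  cycle 0 → 0: weight = 5, length = 1, mean = 5/1 ≈ 5.000
  cycle 1 → 1: weight = 5, length = 1, mean = 5/1 ≈ 5.000
  cycle 0 → 1 → 0: weight = 3, length = 2, mean = 3/2 ≈ 1.500
  cycle 1 → 0 → 1: weight = 3, length = 2, mean = 3/2 ≈ 1.500
Minimum mean = 1.500, attained e.g. along the cycle 0 → 1 → 0 with weight 3 and length 2. So λ(A) = 3/2 = 3/2.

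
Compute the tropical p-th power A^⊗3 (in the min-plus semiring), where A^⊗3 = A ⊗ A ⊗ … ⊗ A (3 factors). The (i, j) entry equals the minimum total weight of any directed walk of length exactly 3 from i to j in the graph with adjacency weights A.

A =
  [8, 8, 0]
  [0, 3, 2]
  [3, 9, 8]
A^⊗3 =
  [9, 11, 3]
  [3, 9, 3]
  [6, 12, 9]

Each entry (A^⊗3)_ij equals the minimum over all length-3 walks i = v_0 → v_1 → … → v_3 = j of Σ_t A[v_t][v_{t+1}]. For example, for (i, j) = (0, 2) we minimise over 9 possible intermediate vertex sequences; the minimum is 3, attained along the walk 0 → 2 → 0 → 2.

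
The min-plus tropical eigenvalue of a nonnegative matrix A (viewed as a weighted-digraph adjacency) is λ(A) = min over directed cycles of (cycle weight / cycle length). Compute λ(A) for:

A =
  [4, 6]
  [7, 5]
λ(A) = 4

Enumerate directed cycles and compute their means (weight / length). Sample:
  cycle 0 → 0: weight = 4, length = 1, mean = 4/1 ≈ 4.000
  cycle 1 → 1: weight = 5, length = 1, mean = 5/1 ≈ 5.000
  cycle 0 → 1 → 0: weight = 13, length = 2, mean = 13/2 ≈ 6.500
  cycle 1 → 0 → 1: weight = 13, length = 2, mean = 13/2 ≈ 6.500
Minimum mean = 4.000, attained e.g. along the cycle 0 → 0 with weight 4 and length 1. So λ(A) = 4/1 = 4.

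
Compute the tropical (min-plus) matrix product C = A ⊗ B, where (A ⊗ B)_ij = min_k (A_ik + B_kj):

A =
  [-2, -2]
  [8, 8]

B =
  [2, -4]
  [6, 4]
A ⊗ B =
  [0, -6]
  [10, 4]

Apply the min-plus product entry-by-entry:
  C[0][0] = min over k of (A[0][0] + B[0][0] = -2 + 2 = 0, A[0][1] + B[1][0] = -2 + 6 = 4) = 0 (attained at k = 0)
  C[0][1] = min over k of (A[0][0] + B[0][1] = -2 + -4 = -6, A[0][1] + B[1][1] = -2 + 4 = 2) = -6 (attained at k = 0)
  C[1][0] = min over k of (A[1][0] + B[0][0] = 8 + 2 = 10, A[1][1] + B[1][0] = 8 + 6 = 14) = 10 (attained at k = 0)
  C[1][1] = min over k of (A[1][0] + B[0][1] = 8 + -4 = 4, A[1][1] + B[1][1] = 8 + 4 = 12) = 4 (attained at k = 0)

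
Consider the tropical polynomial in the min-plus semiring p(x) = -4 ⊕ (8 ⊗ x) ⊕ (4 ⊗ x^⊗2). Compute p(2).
p(2) = -4

A tropical monomial a ⊗ x^⊗i evaluates to a + i · x. Evaluating each term at x = 2:
  Term 0 contributes -4 + 0 · 2 = -4
  Term 1 contributes 8 + 1 · 2 = 10
  Term 2 contributes 4 + 2 · 2 = 8
p(2) = ⊕ of these = min[-4, 10, 8] = -4.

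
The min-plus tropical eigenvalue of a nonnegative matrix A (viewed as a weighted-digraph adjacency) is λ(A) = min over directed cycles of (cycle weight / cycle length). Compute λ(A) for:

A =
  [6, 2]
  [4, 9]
λ(A) = 3

Enumerate directed cycles and compute their means (weight / length). Sample:
  cycle 0 → 0: weight = 6, length = 1, mean = 6/1 ≈ 6.000
  cycle 1 → 1: weight = 9, length = 1, mean = 9/1 ≈ 9.000
  cycle 0 → 1 → 0: weight = 6, length = 2, mean = 6/2 ≈ 3.000
  cycle 1 → 0 → 1: weight = 6, length = 2, mean = 6/2 ≈ 3.000
Minimum mean = 3.000, attained e.g. along the cycle 0 → 1 → 0 with weight 6 and length 2. So λ(A) = 6/2 = 3.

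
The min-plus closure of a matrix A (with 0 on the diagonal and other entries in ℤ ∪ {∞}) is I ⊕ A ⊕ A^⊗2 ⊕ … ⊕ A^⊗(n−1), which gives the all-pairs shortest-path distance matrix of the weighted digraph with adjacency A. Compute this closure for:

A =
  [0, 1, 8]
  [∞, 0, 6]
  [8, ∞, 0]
Closure =
  [0, 1, 7]
  [14, 0, 6]
  [8, 9, 0]

This is the Floyd-Warshall all-pairs shortest-path computation. For each intermediate vertex k = 0, 1, …, 2, update dist[i][j] ← min(dist[i][j], dist[i][k] + dist[k][j]). The final matrix gives, for each (i, j), the minimum total weight of any directed path from i to j (possibly empty when i = j).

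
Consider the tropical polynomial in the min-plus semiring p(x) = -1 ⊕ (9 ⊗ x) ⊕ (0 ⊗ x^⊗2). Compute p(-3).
p(-3) = -6

A tropical monomial a ⊗ x^⊗i evaluates to a + i · x. Evaluating each term at x = -3:
  Term 0 contributes -1 + 0 · -3 = -1
  Term 1 contributes 9 + 1 · -3 = 6
  Term 2 contributes 0 + 2 · -3 = -6
p(-3) = ⊕ of these = min[-1, 6, -6] = -6.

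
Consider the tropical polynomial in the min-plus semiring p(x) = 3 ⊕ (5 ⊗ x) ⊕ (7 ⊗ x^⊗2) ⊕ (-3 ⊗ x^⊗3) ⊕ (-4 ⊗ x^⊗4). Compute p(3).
p(3) = 3

A tropical monomial a ⊗ x^⊗i evaluates to a + i · x. Evaluating each term at x = 3:
  Term 0 contributes 3 + 0 · 3 = 3
  Term 1 contributes 5 + 1 · 3 = 8
  Term 2 contributes 7 + 2 · 3 = 13
  Term 3 contributes -3 + 3 · 3 = 6
  Term 4 contributes -4 + 4 · 3 = 8
p(3) = ⊕ of these = min[3, 8, 13, 6, 8] = 3.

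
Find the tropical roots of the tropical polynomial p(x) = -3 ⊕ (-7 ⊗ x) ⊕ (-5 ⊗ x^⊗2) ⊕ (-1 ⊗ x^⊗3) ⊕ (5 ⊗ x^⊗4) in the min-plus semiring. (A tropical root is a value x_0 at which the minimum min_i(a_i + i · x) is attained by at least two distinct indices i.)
Roots: {-6, -4, -2, 4}

Each tropical root is a break point of the lower envelope of the lines y = a_i + i · x (there are 5 lines, with slopes 0, 1, ..., 4). Only the lines that attain the minimum somewhere contribute to roots; other lines are dominated. Here the surviving (envelope) indices are i = 4, i = 3, i = 2, i = 1, i = 0.
Intersections between consecutive envelope lines give the roots: for adjacent envelope indices i < j the intersection is x = (a_i − a_j) / (j − i). Reading off the sorted break points: {-6, -4, -2, 4}.
Verification: at each break x_0, at least two indices attain the minimum of min_i(a_i + i · x_0).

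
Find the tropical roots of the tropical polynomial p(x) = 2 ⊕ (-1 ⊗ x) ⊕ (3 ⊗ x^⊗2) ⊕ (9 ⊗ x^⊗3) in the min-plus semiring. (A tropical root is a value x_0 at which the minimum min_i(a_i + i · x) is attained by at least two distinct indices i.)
Roots: {-6, -4, 3}

Each tropical root is a break point of the lower envelope of the lines y = a_i + i · x (there are 4 lines, with slopes 0, 1, ..., 3). Only the lines that attain the minimum somewhere contribute to roots; other lines are dominated. Here the surviving (envelope) indices are i = 3, i = 2, i = 1, i = 0.
Intersections between consecutive envelope lines give the roots: for adjacent envelope indices i < j the intersection is x = (a_i − a_j) / (j − i). Reading off the sorted break points: {-6, -4, 3}.
Verification: at each break x_0, at least two indices attain the minimum of min_i(a_i + i · x_0).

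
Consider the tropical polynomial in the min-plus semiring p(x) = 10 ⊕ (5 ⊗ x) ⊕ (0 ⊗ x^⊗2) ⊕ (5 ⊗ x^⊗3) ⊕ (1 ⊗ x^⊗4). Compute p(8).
p(8) = 10

A tropical monomial a ⊗ x^⊗i evaluates to a + i · x. Evaluating each term at x = 8:
  Term 0 contributes 10 + 0 · 8 = 10
  Term 1 contributes 5 + 1 · 8 = 13
  Term 2 contributes 0 + 2 · 8 = 16
  Term 3 contributes 5 + 3 · 8 = 29
  Term 4 contributes 1 + 4 · 8 = 33
p(8) = ⊕ of these = min[10, 13, 16, 29, 33] = 10.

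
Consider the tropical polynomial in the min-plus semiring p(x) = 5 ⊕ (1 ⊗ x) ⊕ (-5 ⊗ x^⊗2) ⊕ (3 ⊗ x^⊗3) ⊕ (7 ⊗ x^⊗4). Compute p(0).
p(0) = -5

A tropical monomial a ⊗ x^⊗i evaluates to a + i · x. Evaluating each term at x = 0:
  Term 0 contributes 5 + 0 · 0 = 5
  Term 1 contributes 1 + 1 · 0 = 1
  Term 2 contributes -5 + 2 · 0 = -5
  Term 3 contributes 3 + 3 · 0 = 3
  Term 4 contributes 7 + 4 · 0 = 7
p(0) = ⊕ of these = min[5, 1, -5, 3, 7] = -5.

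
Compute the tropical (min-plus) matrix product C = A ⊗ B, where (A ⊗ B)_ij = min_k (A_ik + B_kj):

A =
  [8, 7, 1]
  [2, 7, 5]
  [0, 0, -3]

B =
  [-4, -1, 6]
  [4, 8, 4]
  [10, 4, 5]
A ⊗ B =
  [4, 5, 6]
  [-2, 1, 8]
  [-4, -1, 2]

Apply the min-plus product entry-by-entry:
  C[0][0] = min over k of (A[0][0] + B[0][0] = 8 + -4 = 4, A[0][1] + B[1][0] = 7 + 4 = 11, A[0][2] + B[2][0] = 1 + 10 = 11) = 4 (attained at k = 0)
  C[0][1] = min over k of (A[0][0] + B[0][1] = 8 + -1 = 7, A[0][1] + B[1][1] = 7 + 8 = 15, A[0][2] + B[2][1] = 1 + 4 = 5) = 5 (attained at k = 2)
  C[0][2] = min over k of (A[0][0] + B[0][2] = 8 + 6 = 14, A[0][1] + B[1][2] = 7 + 4 = 11, A[0][2] + B[2][2] = 1 + 5 = 6) = 6 (attained at k = 2)
  C[1][0] = min over k of (A[1][0] + B[0][0] = 2 + -4 = -2, A[1][1] + B[1][0] = 7 + 4 = 11, A[1][2] + B[2][0] = 5 + 10 = 15) = -2 (attained at k = 0)
  C[1][1] = min over k of (A[1][0] + B[0][1] = 2 + -1 = 1, A[1][1] + B[1][1] = 7 + 8 = 15, A[1][2] + B[2][1] = 5 + 4 = 9) = 1 (attained at k = 0)
  C[1][2] = min over k of (A[1][0] + B[0][2] = 2 + 6 = 8, A[1][1] + B[1][2] = 7 + 4 = 11, A[1][2] + B[2][2] = 5 + 5 = 10) = 8 (attained at k = 0)
  C[2][0] = min over k of (A[2][0] + B[0][0] = 0 + -4 = -4, A[2][1] + B[1][0] = 0 + 4 = 4, A[2][2] + B[2][0] = -3 + 10 = 7) = -4 (attained at k = 0)
  C[2][1] = min over k of (A[2][0] + B[0][1] = 0 + -1 = -1, A[2][1] + B[1][1] = 0 + 8 = 8, A[2][2] + B[2][1] = -3 + 4 = 1) = -1 (attained at k = 0)
  C[2][2] = min over k of (A[2][0] + B[0][2] = 0 + 6 = 6, A[2][1] + B[1][2] = 0 + 4 = 4, A[2][2] + B[2][2] = -3 + 5 = 2) = 2 (attained at k = 2)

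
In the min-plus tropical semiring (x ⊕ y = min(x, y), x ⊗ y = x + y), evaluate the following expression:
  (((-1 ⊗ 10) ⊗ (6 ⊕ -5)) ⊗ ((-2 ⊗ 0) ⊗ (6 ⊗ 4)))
(((-1 ⊗ 10) ⊗ (6 ⊕ -5)) ⊗ ((-2 ⊗ 0) ⊗ (6 ⊗ 4))) = 12

Expand innermost to outermost. Recall ⊕ takes the minimum of its arguments and ⊗ takes their sum. Working out the expression (((-1 ⊗ 10) ⊗ (6 ⊕ -5)) ⊗ ((-2 ⊗ 0) ⊗ (6 ⊗ 4))) gives 12.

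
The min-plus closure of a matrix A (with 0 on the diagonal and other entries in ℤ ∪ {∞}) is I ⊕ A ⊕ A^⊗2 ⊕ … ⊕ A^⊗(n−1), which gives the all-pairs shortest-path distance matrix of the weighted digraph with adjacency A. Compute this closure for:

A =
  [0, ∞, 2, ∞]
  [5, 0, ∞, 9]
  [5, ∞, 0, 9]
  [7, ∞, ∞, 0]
Closure =
  [0, ∞, 2, 11]
  [5, 0, 7, 9]
  [5, ∞, 0, 9]
  [7, ∞, 9, 0]

This is the Floyd-Warshall all-pairs shortest-path computation. For each intermediate vertex k = 0, 1, …, 3, update dist[i][j] ← min(dist[i][j], dist[i][k] + dist[k][j]). The final matrix gives, for each (i, j), the minimum total weight of any directed path from i to j (possibly empty when i = j).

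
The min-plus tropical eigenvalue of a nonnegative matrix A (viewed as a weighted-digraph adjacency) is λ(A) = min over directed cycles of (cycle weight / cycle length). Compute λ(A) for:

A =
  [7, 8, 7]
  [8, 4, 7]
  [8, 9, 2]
λ(A) = 2

Enumerate directed cycles and compute their means (weight / length). Sample:
  cycle 0 → 0: weight = 7, length = 1, mean = 7/1 ≈ 7.000
  cycle 1 → 1: weight = 4, length = 1, mean = 4/1 ≈ 4.000
  cycle 2 → 2: weight = 2, length = 1, mean = 2/1 ≈ 2.000
  cycle 0 → 1 → 0: weight = 16, length = 2, mean = 16/2 ≈ 8.000
  cycle 0 → 2 → 0: weight = 15, length = 2, mean = 15/2 ≈ 7.500
  cycle 1 → 0 → 1: weight = 16, length = 2, mean = 16/2 ≈ 8.000
Minimum mean = 2.000, attained e.g. along the cycle 2 → 2 with weight 2 and length 1. So λ(A) = 2/1 = 2.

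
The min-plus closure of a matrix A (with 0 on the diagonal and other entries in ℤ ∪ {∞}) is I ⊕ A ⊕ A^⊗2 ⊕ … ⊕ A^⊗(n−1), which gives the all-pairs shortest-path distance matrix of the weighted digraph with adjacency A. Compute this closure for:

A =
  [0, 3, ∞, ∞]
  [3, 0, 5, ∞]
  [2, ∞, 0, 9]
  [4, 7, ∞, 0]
Closure =
  [0, 3, 8, 17]
  [3, 0, 5, 14]
  [2, 5, 0, 9]
  [4, 7, 12, 0]

This is the Floyd-Warshall all-pairs shortest-path computation. For each intermediate vertex k = 0, 1, …, 3, update dist[i][j] ← min(dist[i][j], dist[i][k] + dist[k][j]). The final matrix gives, for each (i, j), the minimum total weight of any directed path from i to j (possibly empty when i = j).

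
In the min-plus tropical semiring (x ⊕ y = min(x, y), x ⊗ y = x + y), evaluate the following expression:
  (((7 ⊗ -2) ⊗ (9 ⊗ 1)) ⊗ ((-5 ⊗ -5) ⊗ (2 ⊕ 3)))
(((7 ⊗ -2) ⊗ (9 ⊗ 1)) ⊗ ((-5 ⊗ -5) ⊗ (2 ⊕ 3))) = 7

Expand innermost to outermost. Recall ⊕ takes the minimum of its arguments and ⊗ takes their sum. Working out the expression (((7 ⊗ -2) ⊗ (9 ⊗ 1)) ⊗ ((-5 ⊗ -5) ⊗ (2 ⊕ 3))) gives 7.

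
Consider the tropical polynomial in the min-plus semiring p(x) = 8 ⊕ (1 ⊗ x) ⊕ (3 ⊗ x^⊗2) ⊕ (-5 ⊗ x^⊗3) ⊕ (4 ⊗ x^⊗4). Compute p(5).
p(5) = 6

A tropical monomial a ⊗ x^⊗i evaluates to a + i · x. Evaluating each term at x = 5:
  Term 0 contributes 8 + 0 · 5 = 8
  Term 1 contributes 1 + 1 · 5 = 6
  Term 2 contributes 3 + 2 · 5 = 13
  Term 3 contributes -5 + 3 · 5 = 10
  Term 4 contributes 4 + 4 · 5 = 24
p(5) = ⊕ of these = min[8, 6, 13, 10, 24] = 6.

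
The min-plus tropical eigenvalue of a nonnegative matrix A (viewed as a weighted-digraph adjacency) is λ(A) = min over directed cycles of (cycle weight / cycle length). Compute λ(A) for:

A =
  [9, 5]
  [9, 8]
λ(A) = 7

Enumerate directed cycles and compute their means (weight / length). Sample:
  cycle 0 → 0: weight = 9, length = 1, mean = 9/1 ≈ 9.000
  cycle 1 → 1: weight = 8, length = 1, mean = 8/1 ≈ 8.000
  cycle 0 → 1 → 0: weight = 14, length = 2, mean = 14/2 ≈ 7.000
  cycle 1 → 0 → 1: weight = 14, length = 2, mean = 14/2 ≈ 7.000
Minimum mean = 7.000, attained e.g. along the cycle 0 → 1 → 0 with weight 14 and length 2. So λ(A) = 14/2 = 7.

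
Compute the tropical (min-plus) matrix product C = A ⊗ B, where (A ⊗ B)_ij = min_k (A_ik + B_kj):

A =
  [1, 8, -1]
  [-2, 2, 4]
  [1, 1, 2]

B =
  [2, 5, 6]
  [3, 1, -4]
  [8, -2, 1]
A ⊗ B =
  [3, -3, 0]
  [0, 2, -2]
  [3, 0, -3]

Apply the min-plus product entry-by-entry:
  C[0][0] = min over k of (A[0][0] + B[0][0] = 1 + 2 = 3, A[0][1] + B[1][0] = 8 + 3 = 11, A[0][2] + B[2][0] = -1 + 8 = 7) = 3 (attained at k = 0)
  C[0][1] = min over k of (A[0][0] + B[0][1] = 1 + 5 = 6, A[0][1] + B[1][1] = 8 + 1 = 9, A[0][2] + B[2][1] = -1 + -2 = -3) = -3 (attained at k = 2)
  C[0][2] = min over k of (A[0][0] + B[0][2] = 1 + 6 = 7, A[0][1] + B[1][2] = 8 + -4 = 4, A[0][2] + B[2][2] = -1 + 1 = 0) = 0 (attained at k = 2)
  C[1][0] = min over k of (A[1][0] + B[0][0] = -2 + 2 = 0, A[1][1] + B[1][0] = 2 + 3 = 5, A[1][2] + B[2][0] = 4 + 8 = 12) = 0 (attained at k = 0)
  C[1][1] = min over k of (A[1][0] + B[0][1] = -2 + 5 = 3, A[1][1] + B[1][1] = 2 + 1 = 3, A[1][2] + B[2][1] = 4 + -2 = 2) = 2 (attained at k = 2)
  C[1][2] = min over k of (A[1][0] + B[0][2] = -2 + 6 = 4, A[1][1] + B[1][2] = 2 + -4 = -2, A[1][2] + B[2][2] = 4 + 1 = 5) = -2 (attained at k = 1)
  C[2][0] = min over k of (A[2][0] + B[0][0] = 1 + 2 = 3, A[2][1] + B[1][0] = 1 + 3 = 4, A[2][2] + B[2][0] = 2 + 8 = 10) = 3 (attained at k = 0)
  C[2][1] = min over k of (A[2][0] + B[0][1] = 1 + 5 = 6, A[2][1] + B[1][1] = 1 + 1 = 2, A[2][2] + B[2][1] = 2 + -2 = 0) = 0 (attained at k = 2)
  C[2][2] = min over k of (A[2][0] + B[0][2] = 1 + 6 = 7, A[2][1] + B[1][2] = 1 + -4 = -3, A[2][2] + B[2][2] = 2 + 1 = 3) = -3 (attained at k = 1)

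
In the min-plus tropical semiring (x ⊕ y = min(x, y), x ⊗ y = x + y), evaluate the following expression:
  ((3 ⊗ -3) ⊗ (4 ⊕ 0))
((3 ⊗ -3) ⊗ (4 ⊕ 0)) = 0

Expand innermost to outermost. Recall ⊕ takes the minimum of its arguments and ⊗ takes their sum. Working out the expression ((3 ⊗ -3) ⊗ (4 ⊕ 0)) gives 0.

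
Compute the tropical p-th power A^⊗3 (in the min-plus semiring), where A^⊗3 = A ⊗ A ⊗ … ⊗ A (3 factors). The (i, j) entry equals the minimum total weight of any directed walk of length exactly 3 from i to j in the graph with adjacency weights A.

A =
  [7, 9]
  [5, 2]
A^⊗3 =
  [16, 13]
  [9, 6]

Each entry (A^⊗3)_ij equals the minimum over all length-3 walks i = v_0 → v_1 → … → v_3 = j of Σ_t A[v_t][v_{t+1}]. For example, for (i, j) = (0, 1) we minimise over 4 possible intermediate vertex sequences; the minimum is 13, attained along the walk 0 → 1 → 1 → 1.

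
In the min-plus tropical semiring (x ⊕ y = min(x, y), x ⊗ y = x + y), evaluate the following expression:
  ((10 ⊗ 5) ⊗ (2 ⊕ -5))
((10 ⊗ 5) ⊗ (2 ⊕ -5)) = 10

Expand innermost to outermost. Recall ⊕ takes the minimum of its arguments and ⊗ takes their sum. Working out the expression ((10 ⊗ 5) ⊗ (2 ⊕ -5)) gives 10.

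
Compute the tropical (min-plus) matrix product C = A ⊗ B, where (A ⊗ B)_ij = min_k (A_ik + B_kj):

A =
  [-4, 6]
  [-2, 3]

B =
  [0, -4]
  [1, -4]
A ⊗ B =
  [-4, -8]
  [-2, -6]

Apply the min-plus product entry-by-entry:
  C[0][0] = min over k of (A[0][0] + B[0][0] = -4 + 0 = -4, A[0][1] + B[1][0] = 6 + 1 = 7) = -4 (attained at k = 0)
  C[0][1] = min over k of (A[0][0] + B[0][1] = -4 + -4 = -8, A[0][1] + B[1][1] = 6 + -4 = 2) = -8 (attained at k = 0)
  C[1][0] = min over k of (A[1][0] + B[0][0] = -2 + 0 = -2, A[1][1] + B[1][0] = 3 + 1 = 4) = -2 (attained at k = 0)
  C[1][1] = min over k of (A[1][0] + B[0][1] = -2 + -4 = -6, A[1][1] + B[1][1] = 3 + -4 = -1) = -6 (attained at k = 0)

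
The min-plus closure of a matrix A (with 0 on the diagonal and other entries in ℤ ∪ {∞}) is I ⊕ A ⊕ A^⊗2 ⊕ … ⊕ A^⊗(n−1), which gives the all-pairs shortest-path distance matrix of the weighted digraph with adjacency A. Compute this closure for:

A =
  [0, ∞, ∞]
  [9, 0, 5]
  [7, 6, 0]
Closure =
  [0, ∞, ∞]
  [9, 0, 5]
  [7, 6, 0]

This is the Floyd-Warshall all-pairs shortest-path computation. For each intermediate vertex k = 0, 1, …, 2, update dist[i][j] ← min(dist[i][j], dist[i][k] + dist[k][j]). The final matrix gives, for each (i, j), the minimum total weight of any directed path from i to j (possibly empty when i = j).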